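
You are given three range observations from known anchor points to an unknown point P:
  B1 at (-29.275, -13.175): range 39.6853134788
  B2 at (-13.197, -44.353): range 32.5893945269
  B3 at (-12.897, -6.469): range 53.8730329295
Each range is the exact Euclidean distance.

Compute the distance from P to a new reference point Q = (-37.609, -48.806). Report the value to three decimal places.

eq1: (x + 29.275)² + (y + 13.175)² = 39.6853134788²
eq2: (x + 13.197)² + (y + 44.353)² = 32.5893945269²
eq3: (x + 12.897)² + (y + 6.469)² = 53.8730329295²
eq3−eq2, eq3−eq1 (x²,y² cancel):
  -0.600·x − 75.768·y = 3773.403889
  -32.756·x − 13.412·y = 2149.805251
det = -0.600·-13.412 − -75.768·-32.756 = -2473.809408
x = (3773.403889·-13.412 − -75.768·2149.805251) / -2473.809408 = -45.386500
y = (-0.600·2149.805251 − 3773.403889·-32.756) / -2473.809408 = -49.442667
|P − Q| = √((-45.386500 − -37.609)² + (-49.442667 − -48.806)²) = 7.803516

7.804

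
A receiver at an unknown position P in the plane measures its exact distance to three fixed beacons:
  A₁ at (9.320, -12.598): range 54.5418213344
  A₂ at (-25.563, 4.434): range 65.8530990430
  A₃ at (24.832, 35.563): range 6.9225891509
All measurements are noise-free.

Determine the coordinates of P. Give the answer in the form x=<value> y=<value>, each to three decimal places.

x=31.557 y=37.205

eq1: (x − 9.320)² + (y + 12.598)² = 54.5418213344²
eq2: (x + 25.563)² + (y − 4.434)² = 65.8530990430²
eq3: (x − 24.832)² + (y − 35.563)² = 6.9225891509²
eq1−eq2, eq1−eq3 (x²,y² cancel):
  -69.766·x + 34.064·y = -934.265058
  31.024·x + 96.322·y = 4562.671223
det = -69.766·96.322 − 34.064·31.024 = -7776.802188
x = (-934.265058·96.322 − 34.064·4562.671223) / -7776.802188 = 31.557073
y = (-69.766·4562.671223 − -934.265058·31.024) / -7776.802188 = 37.204840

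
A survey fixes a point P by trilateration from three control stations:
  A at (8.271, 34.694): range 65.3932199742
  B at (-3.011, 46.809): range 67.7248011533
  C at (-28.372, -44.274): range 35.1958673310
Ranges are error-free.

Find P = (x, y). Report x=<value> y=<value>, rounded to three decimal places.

x=-38.831 y=-10.668

eq1: (x − 8.271)² + (y − 34.694)² = 65.3932199742²
eq2: (x + 3.011)² + (y − 46.809)² = 67.7248011533²
eq3: (x + 28.372)² + (y + 44.274)² = 35.1958673310²
eq3−eq2, eq3−eq1 (x²,y² cancel):
  50.722·x + 182.166·y = -3912.908472
  73.286·x + 157.936·y = -4530.598524
det = 50.722·157.936 − 182.166·73.286 = -5339.387684
x = (-3912.908472·157.936 − 182.166·-4530.598524) / -5339.387684 = -38.830651
y = (50.722·-4530.598524 − -3912.908472·73.286) / -5339.387684 = -10.667963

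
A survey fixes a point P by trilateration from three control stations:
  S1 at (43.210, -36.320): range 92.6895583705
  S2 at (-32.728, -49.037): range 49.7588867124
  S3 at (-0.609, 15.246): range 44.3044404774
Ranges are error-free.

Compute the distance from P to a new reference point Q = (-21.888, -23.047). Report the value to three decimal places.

eq1: (x − 43.210)² + (y + 36.320)² = 92.6895583705²
eq2: (x + 32.728)² + (y + 49.037)² = 49.7588867124²
eq3: (x + 0.609)² + (y − 15.246)² = 44.3044404774²
eq1−eq2, eq1−eq3 (x²,y² cancel):
  -151.876·x − 25.434·y = 6404.910277
  -87.638·x + 103.132·y = 3675.035682
det = -151.876·103.132 − -25.434·-87.638 = -17892.260524
x = (6404.910277·103.132 − -25.434·3675.035682) / -17892.260524 = -42.142359
y = (-151.876·3675.035682 − 6404.910277·-87.638) / -17892.260524 = -0.176825
|P − Q| = √((-42.142359 − -21.888)² + (-0.176825 − -23.047)²) = 30.549696

30.550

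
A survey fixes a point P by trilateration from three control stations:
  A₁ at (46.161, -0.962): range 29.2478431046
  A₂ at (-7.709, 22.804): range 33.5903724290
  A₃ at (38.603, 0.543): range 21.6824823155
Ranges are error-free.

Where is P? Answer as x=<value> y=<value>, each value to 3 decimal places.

eq1: (x − 46.161)² + (y + 0.962)² = 29.2478431046²
eq2: (x + 7.709)² + (y − 22.804)² = 33.5903724290²
eq3: (x − 38.603)² + (y − 0.543)² = 21.6824823155²
eq2−eq3, eq2−eq1 (x²,y² cancel):
  92.624·x − 44.522·y = 1569.218442
  107.740·x − 47.532·y = 1825.189062
det = 92.624·-47.532 − -44.522·107.740 = 394.196312
x = (1569.218442·-47.532 − -44.522·1825.189062) / 394.196312 = 16.928054
y = (92.624·1825.189062 − 1569.218442·107.740) / 394.196312 = -0.028623

x=16.928 y=-0.029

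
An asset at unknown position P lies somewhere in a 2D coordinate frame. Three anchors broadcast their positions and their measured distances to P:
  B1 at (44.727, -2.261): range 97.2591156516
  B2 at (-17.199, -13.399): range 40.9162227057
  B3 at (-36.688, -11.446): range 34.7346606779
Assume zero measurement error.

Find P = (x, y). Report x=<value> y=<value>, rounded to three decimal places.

eq1: (x − 44.727)² + (y + 2.261)² = 97.2591156516²
eq2: (x + 17.199)² + (y + 13.399)² = 40.9162227057²
eq3: (x + 36.688)² + (y + 11.446)² = 34.7346606779²
eq3−eq1, eq3−eq2 (x²,y² cancel):
  162.830·x + 18.370·y = -7724.242535
  38.978·x − 3.906·y = -1469.322086
det = 162.830·-3.906 − 18.370·38.978 = -1352.039840
x = (-7724.242535·-3.906 − 18.370·-1469.322086) / -1352.039840 = -42.278590
y = (162.830·-1469.322086 − -7724.242535·38.978) / -1352.039840 = -45.727802

x=-42.279 y=-45.728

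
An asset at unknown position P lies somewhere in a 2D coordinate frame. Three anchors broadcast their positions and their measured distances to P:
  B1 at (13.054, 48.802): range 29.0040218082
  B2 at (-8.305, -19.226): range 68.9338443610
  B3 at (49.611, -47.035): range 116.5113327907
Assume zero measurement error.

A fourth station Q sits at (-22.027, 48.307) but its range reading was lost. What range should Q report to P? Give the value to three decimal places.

6.159

eq1: (x − 13.054)² + (y − 48.802)² = 29.0040218082²
eq2: (x + 8.305)² + (y + 19.226)² = 68.9338443610²
eq3: (x − 49.611)² + (y + 47.035)² = 116.5113327907²
eq1−eq3, eq1−eq2 (x²,y² cancel):
  73.114·x − 191.674·y = -10612.156962
  -42.718·x − 136.056·y = -6024.071636
det = 73.114·-136.056 − -191.674·-42.718 = -18135.528316
x = (-10612.156962·-136.056 − -191.674·-6024.071636) / -18135.528316 = -15.946032
y = (73.114·-6024.071636 − -10612.156962·-42.718) / -18135.528316 = 49.283047
|P − Q| = √((-15.946032 − -22.027)² + (49.283047 − 48.307)²) = 6.158801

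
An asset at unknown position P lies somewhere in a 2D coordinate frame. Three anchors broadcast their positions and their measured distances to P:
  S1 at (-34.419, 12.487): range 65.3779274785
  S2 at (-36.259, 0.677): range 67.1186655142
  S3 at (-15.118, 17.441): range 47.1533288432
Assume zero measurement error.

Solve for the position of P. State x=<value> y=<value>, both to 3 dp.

eq1: (x + 34.419)² + (y − 12.487)² = 65.3779274785²
eq2: (x + 36.259)² + (y − 0.677)² = 67.1186655142²
eq3: (x + 15.118)² + (y − 17.441)² = 47.1533288432²
eq2−eq1, eq2−eq3 (x²,y² cancel):
  3.680·x + 23.620·y = 256.061179
  42.282·x + 33.528·y = 1499.047834
det = 3.680·33.528 − 23.620·42.282 = -875.317800
x = (256.061179·33.528 − 23.620·1499.047834) / -875.317800 = 30.642917
y = (3.680·1499.047834 − 256.061179·42.282) / -875.317800 = 6.066691

x=30.643 y=6.067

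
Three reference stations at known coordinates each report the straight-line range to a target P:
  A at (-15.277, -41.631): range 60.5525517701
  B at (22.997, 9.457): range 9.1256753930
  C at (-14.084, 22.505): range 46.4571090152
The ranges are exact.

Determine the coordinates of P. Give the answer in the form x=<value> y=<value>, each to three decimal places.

x=27.310 y=1.415

eq1: (x + 15.277)² + (y + 41.631)² = 60.5525517701²
eq2: (x − 22.997)² + (y − 9.457)² = 9.1256753930²
eq3: (x + 14.084)² + (y − 22.505)² = 46.4571090152²
eq3−eq1, eq3−eq2 (x²,y² cancel):
  -2.386·x − 128.272·y = -246.655739
  74.162·x − 26.096·y = 1988.447804
det = -2.386·-26.096 − -128.272·74.162 = 9575.173120
x = (-246.655739·-26.096 − -128.272·1988.447804) / 9575.173120 = 27.310097
y = (-2.386·1988.447804 − -246.655739·74.162) / 9575.173120 = 1.414914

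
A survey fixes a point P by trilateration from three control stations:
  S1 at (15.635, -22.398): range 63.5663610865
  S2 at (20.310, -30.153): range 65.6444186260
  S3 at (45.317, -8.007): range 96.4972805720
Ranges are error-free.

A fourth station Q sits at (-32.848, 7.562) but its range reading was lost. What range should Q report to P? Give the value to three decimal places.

eq1: (x − 15.635)² + (y + 22.398)² = 63.5663610865²
eq2: (x − 20.310)² + (y + 30.153)² = 65.6444186260²
eq3: (x − 45.317)² + (y + 8.007)² = 96.4972805720²
eq3−eq1, eq3−eq2 (x²,y² cancel):
  -59.364·x − 28.782·y = 3899.423987
  -50.014·x − 44.292·y = 4206.492432
det = -59.364·-44.292 − -28.782·-50.014 = 1189.847340
x = (3899.423987·-44.292 − -28.782·4206.492432) / 1189.847340 = -43.402225
y = (-59.364·4206.492432 − 3899.423987·-50.014) / 1189.847340 = -45.962556
|P − Q| = √((-43.402225 − -32.848)² + (-45.962556 − 7.562)²) = 54.555200

54.555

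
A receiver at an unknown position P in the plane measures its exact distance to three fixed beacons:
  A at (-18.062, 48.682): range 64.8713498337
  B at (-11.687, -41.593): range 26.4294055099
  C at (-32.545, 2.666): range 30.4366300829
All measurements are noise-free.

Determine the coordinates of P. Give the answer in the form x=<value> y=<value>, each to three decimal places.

x=-8.060 y=-15.414

eq1: (x + 18.062)² + (y − 48.682)² = 64.8713498337²
eq2: (x + 11.687)² + (y + 41.593)² = 26.4294055099²
eq3: (x + 32.545)² + (y − 2.666)² = 30.4366300829²
eq2−eq1, eq2−eq3 (x²,y² cancel):
  -12.750·x + 180.550·y = -2680.169204
  -41.716·x + 88.518·y = -1028.154012
det = -12.750·88.518 − 180.550·-41.716 = 6403.219300
x = (-2680.169204·88.518 − 180.550·-1028.154012) / 6403.219300 = -8.060010
y = (-12.750·-1028.154012 − -2680.169204·-41.716) / 6403.219300 = -15.413649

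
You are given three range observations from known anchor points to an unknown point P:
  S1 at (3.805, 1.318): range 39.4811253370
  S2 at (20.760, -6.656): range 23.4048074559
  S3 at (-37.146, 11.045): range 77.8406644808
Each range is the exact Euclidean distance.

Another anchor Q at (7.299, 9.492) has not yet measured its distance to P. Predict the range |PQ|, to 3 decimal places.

43.986

eq1: (x − 3.805)² + (y − 1.318)² = 39.4811253370²
eq2: (x − 20.760)² + (y + 6.656)² = 23.4048074559²
eq3: (x + 37.146)² + (y − 11.045)² = 77.8406644808²
eq1−eq2, eq1−eq3 (x²,y² cancel):
  33.910·x − 15.948·y = 1470.039033
  -81.902·x + 19.454·y = -3014.807597
det = 33.910·19.454 − -15.948·-81.902 = -646.487956
x = (1470.039033·19.454 − -15.948·-3014.807597) / -646.487956 = 30.135151
y = (33.910·-3014.807597 − 1470.039033·-81.902) / -646.487956 = -28.101082
|P − Q| = √((30.135151 − 7.299)² + (-28.101082 − 9.492)²) = 43.985562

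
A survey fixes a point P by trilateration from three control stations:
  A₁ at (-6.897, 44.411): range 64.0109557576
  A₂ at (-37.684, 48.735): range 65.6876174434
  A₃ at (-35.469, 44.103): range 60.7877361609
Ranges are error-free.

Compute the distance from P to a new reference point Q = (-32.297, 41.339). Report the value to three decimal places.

57.702

eq1: (x + 6.897)² + (y − 44.411)² = 64.0109557576²
eq2: (x + 37.684)² + (y − 48.735)² = 65.6876174434²
eq3: (x + 35.469)² + (y − 44.103)² = 60.7877361609²
eq1−eq3, eq1−eq2 (x²,y² cancel):
  -57.144·x − 0.616·y = 1585.472629
  -61.574·x + 8.648·y = 1557.817923
det = -57.144·8.648 − -0.616·-61.574 = -532.110896
x = (1585.472629·8.648 − -0.616·1557.817923) / -532.110896 = -27.570913
y = (-57.144·1557.817923 − 1585.472629·-61.574) / -532.110896 = -16.169457
|P − Q| = √((-27.570913 − -32.297)² + (-16.169457 − 41.339)²) = 57.702327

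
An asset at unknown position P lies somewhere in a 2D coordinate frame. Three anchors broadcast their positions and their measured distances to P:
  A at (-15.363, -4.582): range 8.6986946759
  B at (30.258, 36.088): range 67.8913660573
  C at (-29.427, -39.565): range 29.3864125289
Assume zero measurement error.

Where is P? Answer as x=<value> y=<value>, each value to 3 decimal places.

eq1: (x + 15.363)² + (y + 4.582)² = 8.6986946759²
eq2: (x − 30.258)² + (y − 36.088)² = 67.8913660573²
eq3: (x + 29.427)² + (y + 39.565)² = 29.3864125289²
eq3−eq1, eq3−eq2 (x²,y² cancel):
  28.128·x + 69.966·y = -1386.427109
  119.370·x + 151.306·y = -3959.123590
det = 28.128·151.306 − 69.966·119.370 = -4095.906252
x = (-1386.427109·151.306 − 69.966·-3959.123590) / -4095.906252 = -16.413779
y = (28.128·-3959.123590 − -1386.427109·119.370) / -4095.906252 = -13.216996

x=-16.414 y=-13.217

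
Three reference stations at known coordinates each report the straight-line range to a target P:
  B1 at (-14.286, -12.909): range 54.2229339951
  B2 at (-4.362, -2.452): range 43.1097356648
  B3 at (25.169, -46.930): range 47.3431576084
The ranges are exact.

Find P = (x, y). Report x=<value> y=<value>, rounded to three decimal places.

x=38.739 y=-1.573

eq1: (x + 14.286)² + (y + 12.909)² = 54.2229339951²
eq2: (x + 4.362)² + (y + 2.452)² = 43.1097356648²
eq3: (x − 25.169)² + (y + 46.930)² = 47.3431576084²
eq3−eq1, eq3−eq2 (x²,y² cancel):
  -78.910·x + 68.042·y = -3163.923383
  -59.062·x + 88.956·y = -2427.938850
det = -78.910·88.956 − 68.042·-59.062 = -3000.821356
x = (-3163.923383·88.956 − 68.042·-2427.938850) / -3000.821356 = 38.738778
y = (-78.910·-2427.938850 − -3163.923383·-59.062) / -3000.821356 = -1.573240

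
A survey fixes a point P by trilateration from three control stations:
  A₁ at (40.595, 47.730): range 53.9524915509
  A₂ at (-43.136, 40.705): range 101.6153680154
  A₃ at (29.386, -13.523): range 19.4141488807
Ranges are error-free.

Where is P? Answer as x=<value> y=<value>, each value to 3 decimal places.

eq1: (x − 40.595)² + (y − 47.730)² = 53.9524915509²
eq2: (x + 43.136)² + (y − 40.705)² = 101.6153680154²
eq3: (x − 29.386)² + (y + 13.523)² = 19.4141488807²
eq3−eq1, eq3−eq2 (x²,y² cancel):
  22.418·x + 122.506·y = 345.736232
  -145.044·x + 108.456·y = -7477.570844
det = 22.418·108.456 − 122.506·-145.044 = 20200.126872
x = (345.736232·108.456 − 122.506·-7477.570844) / 20200.126872 = 47.204875
y = (22.418·-7477.570844 − 345.736232·-145.044) / 20200.126872 = -5.816063

x=47.205 y=-5.816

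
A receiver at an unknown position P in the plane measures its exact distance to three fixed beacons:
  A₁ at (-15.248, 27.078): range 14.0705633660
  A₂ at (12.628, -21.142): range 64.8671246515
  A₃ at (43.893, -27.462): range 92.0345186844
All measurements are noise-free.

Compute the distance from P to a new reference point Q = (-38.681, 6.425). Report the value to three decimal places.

23.901

eq1: (x + 15.248)² + (y − 27.078)² = 14.0705633660²
eq2: (x − 12.628)² + (y + 21.142)² = 64.8671246515²
eq3: (x − 43.893)² + (y + 27.462)² = 92.0345186844²
eq2−eq3, eq2−eq1 (x²,y² cancel):
  62.530·x − 12.640·y = -2188.302424
  -55.752·x + 96.440·y = 4369.032147
det = 62.530·96.440 − -12.640·-55.752 = 5325.687920
x = (-2188.302424·96.440 − -12.640·4369.032147) / 5325.687920 = -29.257313
y = (62.530·4369.032147 − -2188.302424·-55.752) / 5325.687920 = 28.389449
|P − Q| = √((-29.257313 − -38.681)² + (28.389449 − 6.425)²) = 23.900688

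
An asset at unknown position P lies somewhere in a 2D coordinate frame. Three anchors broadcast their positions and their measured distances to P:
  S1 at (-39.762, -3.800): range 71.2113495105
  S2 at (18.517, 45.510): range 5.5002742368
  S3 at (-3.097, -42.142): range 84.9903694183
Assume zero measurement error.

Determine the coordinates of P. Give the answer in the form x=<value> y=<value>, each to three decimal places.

x=15.820 y=40.716

eq1: (x + 39.762)² + (y + 3.800)² = 71.2113495105²
eq2: (x − 18.517)² + (y − 45.510)² = 5.5002742368²
eq3: (x + 3.097)² + (y + 42.142)² = 84.9903694183²
eq3−eq1, eq3−eq2 (x²,y² cancel):
  -73.330·x + 76.684·y = 1962.223666
  43.228·x + 175.304·y = 7821.609693
det = -73.330·175.304 − 76.684·43.228 = -16169.938272
x = (1962.223666·175.304 − 76.684·7821.609693) / -16169.938272 = 15.819891
y = (-73.330·7821.609693 − 1962.223666·43.228) / -16169.938272 = 40.716398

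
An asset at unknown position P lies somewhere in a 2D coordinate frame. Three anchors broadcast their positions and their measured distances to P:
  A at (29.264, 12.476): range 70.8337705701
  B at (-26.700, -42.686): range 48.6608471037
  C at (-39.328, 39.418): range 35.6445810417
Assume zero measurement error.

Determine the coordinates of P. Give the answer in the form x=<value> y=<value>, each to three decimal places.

x=-41.038 y=3.814

eq1: (x − 29.264)² + (y − 12.476)² = 70.8337705701²
eq2: (x + 26.700)² + (y + 42.686)² = 48.6608471037²
eq3: (x + 39.328)² + (y − 39.418)² = 35.6445810417²
eq2−eq1, eq2−eq3 (x²,y² cancel):
  111.928·x + 110.324·y = -4172.497336
  -25.256·x + 164.208·y = 1662.827595
det = 111.928·164.208 − 110.324·-25.256 = 21165.815968
x = (-4172.497336·164.208 − 110.324·1662.827595) / 21165.815968 = -41.038212
y = (111.928·1662.827595 − -4172.497336·-25.256) / 21165.815968 = 3.814470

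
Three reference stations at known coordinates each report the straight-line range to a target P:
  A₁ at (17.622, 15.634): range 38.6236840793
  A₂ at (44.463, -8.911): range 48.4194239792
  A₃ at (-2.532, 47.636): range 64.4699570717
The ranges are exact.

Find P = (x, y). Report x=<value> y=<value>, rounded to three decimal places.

x=-3.305 y=-16.829

eq1: (x − 17.622)² + (y − 15.634)² = 38.6236840793²
eq2: (x − 44.463)² + (y + 8.911)² = 48.4194239792²
eq3: (x + 2.532)² + (y − 47.636)² = 64.4699570717²
eq2−eq3, eq2−eq1 (x²,y² cancel):
  -93.990·x + 113.094·y = -1592.699516
  -53.682·x + 49.090·y = -648.755803
det = -93.990·49.090 − 113.094·-53.682 = 1457.143008
x = (-1592.699516·49.090 − 113.094·-648.755803) / 1457.143008 = -3.304570
y = (-93.990·-648.755803 − -1592.699516·-53.682) / 1457.143008 = -16.829328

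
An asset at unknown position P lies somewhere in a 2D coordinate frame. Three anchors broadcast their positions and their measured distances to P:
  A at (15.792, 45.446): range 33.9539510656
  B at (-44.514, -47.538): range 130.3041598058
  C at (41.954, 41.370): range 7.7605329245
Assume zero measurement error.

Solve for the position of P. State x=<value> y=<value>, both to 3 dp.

x=49.623 y=42.559

eq1: (x − 15.792)² + (y − 45.446)² = 33.9539510656²
eq2: (x + 44.514)² + (y + 47.538)² = 130.3041598058²
eq3: (x − 41.954)² + (y − 41.370)² = 7.7605329245²
eq2−eq3, eq2−eq1 (x²,y² cancel):
  172.936·x + 177.816·y = 16149.205567
  120.612·x + 185.968·y = 13899.671810
det = 172.936·185.968 − 177.816·120.612 = 10713.818656
x = (16149.205567·185.968 − 177.816·13899.671810) / 10713.818656 = 49.622962
y = (172.936·13899.671810 − 16149.205567·120.612) / 10713.818656 = 42.558650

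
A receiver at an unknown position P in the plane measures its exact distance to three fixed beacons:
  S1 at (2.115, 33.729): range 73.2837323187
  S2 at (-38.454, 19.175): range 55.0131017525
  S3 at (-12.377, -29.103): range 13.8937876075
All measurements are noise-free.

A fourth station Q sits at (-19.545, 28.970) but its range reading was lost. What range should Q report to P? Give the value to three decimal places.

63.469

eq1: (x − 2.115)² + (y − 33.729)² = 73.2837323187²
eq2: (x + 38.454)² + (y − 19.175)² = 55.0131017525²
eq3: (x + 12.377)² + (y + 29.103)² = 13.8937876075²
eq2−eq3, eq2−eq1 (x²,y² cancel):
  52.154·x − 96.556·y = 1987.188027
  81.138·x + 29.108·y = -3048.336133
det = 52.154·29.108 − -96.556·81.138 = 9352.459360
x = (1987.188027·29.108 − -96.556·-3048.336133) / 9352.459360 = -25.286619
y = (52.154·-3048.336133 − 1987.188027·81.138) / 9352.459360 = -34.239057
|P − Q| = √((-25.286619 − -19.545)² + (-34.239057 − 28.970)²) = 63.469292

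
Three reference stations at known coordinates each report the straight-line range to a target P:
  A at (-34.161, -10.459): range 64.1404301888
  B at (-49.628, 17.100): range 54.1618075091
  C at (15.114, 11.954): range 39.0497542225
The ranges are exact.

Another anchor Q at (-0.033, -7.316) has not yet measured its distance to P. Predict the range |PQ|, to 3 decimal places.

eq1: (x + 34.161)² + (y + 10.459)² = 64.1404301888²
eq2: (x + 49.628)² + (y − 17.100)² = 54.1618075091²
eq3: (x − 15.114)² + (y − 11.954)² = 39.0497542225²
eq3−eq1, eq3−eq2 (x²,y² cancel):
  -98.550·x − 44.826·y = -1684.077990
  -129.484·x + 10.292·y = 975.399184
det = -98.550·10.292 − -44.826·-129.484 = -6818.526384
x = (-1684.077990·10.292 − -44.826·975.399184) / -6818.526384 = -3.870442
y = (-98.550·975.399184 − -1684.077990·-129.484) / -6818.526384 = 46.078394
|P − Q| = √((-3.870442 − -0.033)² + (46.078394 − -7.316)²) = 53.532114

53.532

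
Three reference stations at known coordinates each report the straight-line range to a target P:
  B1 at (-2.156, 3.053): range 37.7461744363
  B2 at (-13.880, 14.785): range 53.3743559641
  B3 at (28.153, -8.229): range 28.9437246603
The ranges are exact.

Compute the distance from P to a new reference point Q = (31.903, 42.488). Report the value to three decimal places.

77.225

eq1: (x + 2.156)² + (y − 3.053)² = 37.7461744363²
eq2: (x + 13.880)² + (y − 14.785)² = 53.3743559641²
eq3: (x − 28.153)² + (y + 8.229)² = 28.9437246603²
eq1−eq3, eq1−eq2 (x²,y² cancel):
  60.618·x − 22.564·y = 1433.373192
  -23.448·x + 23.464·y = -1026.766710
det = 60.618·23.464 − -22.564·-23.448 = 893.260080
x = (1433.373192·23.464 − -22.564·-1026.766710) / 893.260080 = 11.715182
y = (60.618·-1026.766710 − 1433.373192·-23.448) / 893.260080 = -32.052042
|P − Q| = √((11.715182 − 31.903)² + (-32.052042 − 42.488)²) = 77.225423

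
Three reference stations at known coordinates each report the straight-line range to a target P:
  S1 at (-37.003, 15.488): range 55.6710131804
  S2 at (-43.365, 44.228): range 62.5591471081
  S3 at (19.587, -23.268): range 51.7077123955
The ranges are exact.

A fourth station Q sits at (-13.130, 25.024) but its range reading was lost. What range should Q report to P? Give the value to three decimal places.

30.470

eq1: (x + 37.003)² + (y − 15.488)² = 55.6710131804²
eq2: (x + 43.365)² + (y − 44.228)² = 62.5591471081²
eq3: (x − 19.587)² + (y + 23.268)² = 51.7077123955²
eq3−eq1, eq3−eq2 (x²,y² cancel):
  -113.180·x + 77.512·y = 258.475573
  -125.904·x + 134.992·y = 1671.629450
det = -113.180·134.992 − 77.512·-125.904 = -5519.323712
x = (258.475573·134.992 − 77.512·1671.629450) / -5519.323712 = 17.154132
y = (-113.180·1671.629450 − 258.475573·-125.904) / -5519.323712 = 28.382447
|P − Q| = √((17.154132 − -13.130)² + (28.382447 − 25.024)²) = 30.469785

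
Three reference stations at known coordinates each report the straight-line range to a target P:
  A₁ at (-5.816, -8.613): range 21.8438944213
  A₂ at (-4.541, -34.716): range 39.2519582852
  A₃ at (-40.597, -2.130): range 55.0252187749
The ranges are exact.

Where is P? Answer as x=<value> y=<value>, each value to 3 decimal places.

x=14.399 y=-0.336

eq1: (x + 5.816)² + (y + 8.613)² = 21.8438944213²
eq2: (x + 4.541)² + (y + 34.716)² = 39.2519582852²
eq3: (x + 40.597)² + (y + 2.130)² = 55.0252187749²
eq2−eq3, eq2−eq1 (x²,y² cancel):
  -72.112·x + 65.172·y = -1060.226500
  -2.550·x + 52.206·y = -54.251206
det = -72.112·52.206 − 65.172·-2.550 = -3598.490472
x = (-1060.226500·52.206 − 65.172·-54.251206) / -3598.490472 = 14.398961
y = (-72.112·-54.251206 − -1060.226500·-2.550) / -3598.490472 = -0.335859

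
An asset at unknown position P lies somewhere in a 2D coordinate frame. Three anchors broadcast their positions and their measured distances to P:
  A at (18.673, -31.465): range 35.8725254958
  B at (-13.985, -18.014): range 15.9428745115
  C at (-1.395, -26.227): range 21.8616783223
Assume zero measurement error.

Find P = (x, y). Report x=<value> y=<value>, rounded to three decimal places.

eq1: (x − 18.673)² + (y + 31.465)² = 35.8725254958²
eq2: (x + 13.985)² + (y + 18.014)² = 15.9428745115²
eq3: (x + 1.395)² + (y + 26.227)² = 21.8616783223²
eq1−eq2, eq1−eq3 (x²,y² cancel):
  -65.316·x + 26.902·y = 214.020105
  -40.136·x + 10.476·y = 159.979506
det = -65.316·10.476 − 26.902·-40.136 = 395.488256
x = (214.020105·10.476 − 26.902·159.979506) / 395.488256 = -5.213035
y = (-65.316·159.979506 − 214.020105·-40.136) / 395.488256 = -4.701304

x=-5.213 y=-4.701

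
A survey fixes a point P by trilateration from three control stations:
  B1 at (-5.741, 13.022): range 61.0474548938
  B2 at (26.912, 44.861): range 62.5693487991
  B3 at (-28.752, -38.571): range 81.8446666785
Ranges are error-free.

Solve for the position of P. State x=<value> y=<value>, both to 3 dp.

eq1: (x + 5.741)² + (y − 13.022)² = 61.0474548938²
eq2: (x − 26.912)² + (y − 44.861)² = 62.5693487991²
eq3: (x + 28.752)² + (y + 38.571)² = 81.8446666785²
eq1−eq2, eq1−eq3 (x²,y² cancel):
  65.306·x + 63.678·y = 2346.101840
  -46.022·x − 103.186·y = -859.889735
det = 65.306·-103.186 − 63.678·-46.022 = -3808.076000
x = (2346.101840·-103.186 − 63.678·-859.889735) / -3808.076000 = 49.192507
y = (65.306·-859.889735 − 2346.101840·-46.022) / -3808.076000 = -13.606961

x=49.193 y=-13.607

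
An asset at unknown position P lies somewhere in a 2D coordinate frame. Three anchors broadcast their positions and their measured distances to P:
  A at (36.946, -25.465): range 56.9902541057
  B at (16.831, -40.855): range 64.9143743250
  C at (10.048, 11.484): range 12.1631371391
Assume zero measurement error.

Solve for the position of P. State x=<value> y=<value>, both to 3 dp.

x=7.624 y=23.403

eq1: (x − 36.946)² + (y + 25.465)² = 56.9902541057²
eq2: (x − 16.831)² + (y + 40.855)² = 64.9143743250²
eq3: (x − 10.048)² + (y − 11.484)² = 12.1631371391²
eq2−eq1, eq2−eq3 (x²,y² cancel):
  40.230·x + 30.780·y = 1027.046486
  -13.566·x + 104.678·y = 2346.365063
det = 40.230·104.678 − 30.780·-13.566 = 4628.757420
x = (1027.046486·104.678 − 30.780·2346.365063) / 4628.757420 = 7.623656
y = (40.230·2346.365063 − 1027.046486·-13.566) / 4628.757420 = 23.403080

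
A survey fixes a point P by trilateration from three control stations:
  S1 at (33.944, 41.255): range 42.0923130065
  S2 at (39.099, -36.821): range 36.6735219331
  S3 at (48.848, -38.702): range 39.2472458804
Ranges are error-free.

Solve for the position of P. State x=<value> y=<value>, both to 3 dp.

eq1: (x − 33.944)² + (y − 41.255)² = 42.0923130065²
eq2: (x − 39.099)² + (y + 36.821)² = 36.6735219331²
eq3: (x − 48.848)² + (y + 38.702)² = 39.2472458804²
eq1−eq2, eq1−eq3 (x²,y² cancel):
  10.310·x − 156.152·y = 457.163284
  29.808·x − 159.914·y = 1261.218252
det = 10.310·-159.914 − -156.152·29.808 = 3005.865476
x = (457.163284·-159.914 − -156.152·1261.218252) / 3005.865476 = 41.197766
y = (10.310·1261.218252 − 457.163284·29.808) / 3005.865476 = -0.207582

x=41.198 y=-0.208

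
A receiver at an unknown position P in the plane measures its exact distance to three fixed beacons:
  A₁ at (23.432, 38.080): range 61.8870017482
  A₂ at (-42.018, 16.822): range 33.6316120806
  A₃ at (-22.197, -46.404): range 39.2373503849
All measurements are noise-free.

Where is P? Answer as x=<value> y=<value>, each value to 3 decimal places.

x=-18.614 y=-7.331

eq1: (x − 23.432)² + (y − 38.080)² = 61.8870017482²
eq2: (x + 42.018)² + (y − 16.822)² = 33.6316120806²
eq3: (x + 22.197)² + (y + 46.404)² = 39.2373503849²
eq1−eq3, eq1−eq2 (x²,y² cancel):
  -91.258·x − 168.968·y = 2937.324321
  -130.900·x − 42.516·y = 2748.262638
det = -91.258·-42.516 − -168.968·-130.900 = -18237.986072
x = (2937.324321·-42.516 − -168.968·2748.262638) / -18237.986072 = -18.614180
y = (-91.258·2748.262638 − 2937.324321·-130.900) / -18237.986072 = -7.330568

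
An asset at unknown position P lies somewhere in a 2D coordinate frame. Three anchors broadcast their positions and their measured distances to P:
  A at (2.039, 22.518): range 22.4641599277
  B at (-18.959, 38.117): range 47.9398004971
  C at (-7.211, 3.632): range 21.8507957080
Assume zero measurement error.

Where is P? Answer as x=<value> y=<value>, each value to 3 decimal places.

x=14.638 y=3.919

eq1: (x − 2.039)² + (y − 22.518)² = 22.4641599277²
eq2: (x + 18.959)² + (y − 38.117)² = 47.9398004971²
eq3: (x + 7.211)² + (y − 3.632)² = 21.8507957080²
eq1−eq2, eq1−eq3 (x²,y² cancel):
  -41.996·x + 31.198·y = -492.454465
  -18.500·x − 37.772·y = -418.846692
det = -41.996·-37.772 − 31.198·-18.500 = 2163.435912
x = (-492.454465·-37.772 − 31.198·-418.846692) / 2163.435912 = 14.637905
y = (-41.996·-418.846692 − -492.454465·-18.500) / 2163.435912 = 3.919450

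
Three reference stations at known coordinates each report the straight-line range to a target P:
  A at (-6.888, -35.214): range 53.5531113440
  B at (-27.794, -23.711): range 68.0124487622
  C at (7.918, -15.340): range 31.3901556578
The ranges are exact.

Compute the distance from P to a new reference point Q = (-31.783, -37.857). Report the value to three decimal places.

76.649

eq1: (x + 6.888)² + (y + 35.214)² = 53.5531113440²
eq2: (x + 27.794)² + (y + 23.711)² = 68.0124487622²
eq3: (x − 7.918)² + (y + 15.340)² = 31.3901556578²
eq1−eq3, eq1−eq2 (x²,y² cancel):
  29.612·x + 39.748·y = 893.133846
  -41.812·x + 23.006·y = -1710.509835
det = 29.612·23.006 − 39.748·-41.812 = 2343.197048
x = (893.133846·23.006 − 39.748·-1710.509835) / 2343.197048 = 37.784608
y = (29.612·-1710.509835 − 893.133846·-41.812) / 2343.197048 = -5.679379
|P − Q| = √((37.784608 − -31.783)² + (-5.679379 − -37.857)²) = 76.648884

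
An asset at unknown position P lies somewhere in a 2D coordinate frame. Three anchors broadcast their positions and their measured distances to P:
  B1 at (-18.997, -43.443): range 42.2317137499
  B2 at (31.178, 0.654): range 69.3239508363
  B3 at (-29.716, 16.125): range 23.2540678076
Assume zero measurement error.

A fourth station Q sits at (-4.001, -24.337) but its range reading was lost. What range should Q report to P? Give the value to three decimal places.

eq1: (x + 18.997)² + (y + 43.443)² = 42.2317137499²
eq2: (x − 31.178)² + (y − 0.654)² = 69.3239508363²
eq3: (x + 29.716)² + (y − 16.125)² = 23.2540678076²
eq3−eq2, eq3−eq1 (x²,y² cancel):
  121.788·x − 30.942·y = -4435.619371
  21.438·x − 119.136·y = -137.642000
det = 121.788·-119.136 − -30.942·21.438 = -13846.000572
x = (-4435.619371·-119.136 − -30.942·-137.642000) / -13846.000572 = -37.858082
y = (121.788·-137.642000 − -4435.619371·21.438) / -13846.000572 = -5.657061
|P − Q| = √((-37.858082 − -4.001)² + (-5.657061 − -24.337)²) = 38.668361

38.668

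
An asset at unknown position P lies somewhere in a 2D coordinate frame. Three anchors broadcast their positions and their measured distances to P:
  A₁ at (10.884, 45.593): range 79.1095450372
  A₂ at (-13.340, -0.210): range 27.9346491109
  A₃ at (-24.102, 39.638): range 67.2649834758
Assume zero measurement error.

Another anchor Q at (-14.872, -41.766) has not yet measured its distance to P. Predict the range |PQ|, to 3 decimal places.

15.017

eq1: (x − 10.884)² + (y − 45.593)² = 79.1095450372²
eq2: (x + 13.340)² + (y + 0.210)² = 27.9346491109²
eq3: (x + 24.102)² + (y − 39.638)² = 67.2649834758²
eq3−eq1, eq3−eq2 (x²,y² cancel):
  69.972·x + 11.910·y = -1688.636457
  21.524·x − 79.696·y = 1770.155633
det = 69.972·-79.696 − 11.910·21.524 = -5832.839352
x = (-1688.636457·-79.696 − 11.910·1770.155633) / -5832.839352 = -19.457936
y = (69.972·1770.155633 − -1688.636457·21.524) / -5832.839352 = -27.466476
|P − Q| = √((-19.457936 − -14.872)² + (-27.466476 − -41.766)²) = 15.016897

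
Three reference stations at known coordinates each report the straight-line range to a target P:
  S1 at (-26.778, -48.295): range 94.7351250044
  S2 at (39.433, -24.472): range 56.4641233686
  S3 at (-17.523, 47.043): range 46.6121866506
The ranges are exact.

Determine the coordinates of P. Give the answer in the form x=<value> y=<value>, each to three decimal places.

eq1: (x + 26.778)² + (y + 48.295)² = 94.7351250044²
eq2: (x − 39.433)² + (y + 24.472)² = 56.4641233686²
eq3: (x + 17.523)² + (y − 47.043)² = 46.6121866506²
eq3−eq1, eq3−eq2 (x²,y² cancel):
  -18.510·x − 190.676·y = -6272.679034
  113.912·x − 143.030·y = -1381.760388
det = -18.510·-143.030 − -190.676·113.912 = 24367.769812
x = (-6272.679034·-143.030 − -190.676·-1381.760388) / 24367.769812 = 26.006185
y = (-18.510·-1381.760388 − -6272.679034·113.912) / 24367.769812 = 30.372488

x=26.006 y=30.372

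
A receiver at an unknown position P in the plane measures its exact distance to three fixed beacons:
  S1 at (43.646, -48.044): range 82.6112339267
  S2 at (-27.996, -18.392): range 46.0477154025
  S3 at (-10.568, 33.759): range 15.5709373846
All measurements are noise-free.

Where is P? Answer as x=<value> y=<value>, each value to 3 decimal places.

x=-2.893 y=20.211

eq1: (x − 43.646)² + (y + 48.044)² = 82.6112339267²
eq2: (x + 27.996)² + (y + 18.392)² = 46.0477154025²
eq3: (x + 10.568)² + (y − 33.759)² = 15.5709373846²
eq2−eq3, eq2−eq1 (x²,y² cancel):
  34.856·x + 104.302·y = 2007.249028
  143.284·x − 59.304·y = -1613.066305
det = 34.856·-59.304 − 104.302·143.284 = -17011.907992
x = (2007.249028·-59.304 − 104.302·-1613.066305) / -17011.907992 = -2.892571
y = (34.856·-1613.066305 − 2007.249028·143.284) / -17011.907992 = 20.211237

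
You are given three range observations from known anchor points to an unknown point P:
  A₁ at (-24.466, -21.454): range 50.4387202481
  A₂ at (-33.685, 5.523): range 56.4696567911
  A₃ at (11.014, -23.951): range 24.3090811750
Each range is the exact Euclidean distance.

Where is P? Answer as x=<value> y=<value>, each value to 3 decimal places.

eq1: (x + 24.466)² + (y + 21.454)² = 50.4387202481²
eq2: (x + 33.685)² + (y − 5.523)² = 56.4696567911²
eq3: (x − 11.014)² + (y + 23.951)² = 24.3090811750²
eq1−eq2, eq1−eq3 (x²,y² cancel):
  -18.438·x + 53.954·y = -538.434156
  70.960·x − 4.994·y = 1589.232398
det = -18.438·-4.994 − 53.954·70.960 = -3736.496468
x = (-538.434156·-4.994 − 53.954·1589.232398) / -3736.496468 = 22.228445
y = (-18.438·1589.232398 − -538.434156·70.960) / -3736.496468 = -2.383254

x=22.228 y=-2.383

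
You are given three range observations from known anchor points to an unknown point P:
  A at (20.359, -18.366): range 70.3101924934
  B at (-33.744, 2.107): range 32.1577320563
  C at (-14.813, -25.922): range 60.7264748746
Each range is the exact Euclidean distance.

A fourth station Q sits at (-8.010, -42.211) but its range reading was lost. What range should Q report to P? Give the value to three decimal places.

78.125

eq1: (x − 20.359)² + (y + 18.366)² = 70.3101924934²
eq2: (x + 33.744)² + (y − 2.107)² = 32.1577320563²
eq3: (x + 14.813)² + (y + 25.922)² = 60.7264748746²
eq1−eq2, eq1−eq3 (x²,y² cancel):
  -108.206·x + 40.946·y = 4300.701585
  -70.344·x − 15.112·y = 1395.394634
det = -108.206·-15.112 − 40.946·-70.344 = 4515.514496
x = (4300.701585·-15.112 − 40.946·1395.394634) / 4515.514496 = -27.046316
y = (-108.206·1395.394634 − 4300.701585·-70.344) / 4515.514496 = 33.559516
|P − Q| = √((-27.046316 − -8.010)² + (33.559516 − -42.211)²) = 78.125235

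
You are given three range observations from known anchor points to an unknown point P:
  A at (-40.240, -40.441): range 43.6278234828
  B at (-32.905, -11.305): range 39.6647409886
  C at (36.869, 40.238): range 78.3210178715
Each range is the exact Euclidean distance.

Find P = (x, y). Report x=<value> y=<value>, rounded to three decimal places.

eq1: (x + 40.240)² + (y + 40.441)² = 43.6278234828²
eq2: (x + 32.905)² + (y + 11.305)² = 39.6647409886²
eq3: (x − 36.869)² + (y − 40.238)² = 78.3210178715²
eq1−eq2, eq1−eq3 (x²,y² cancel):
  14.670·x + 58.272·y = -1714.094727
  154.218·x + 161.358·y = -4507.107135
det = 14.670·161.358 − 58.272·154.218 = -6619.469436
x = (-1714.094727·161.358 − 58.272·-4507.107135) / -6619.469436 = 2.106627
y = (14.670·-4507.107135 − -1714.094727·154.218) / -6619.469436 = -29.945753

x=2.107 y=-29.946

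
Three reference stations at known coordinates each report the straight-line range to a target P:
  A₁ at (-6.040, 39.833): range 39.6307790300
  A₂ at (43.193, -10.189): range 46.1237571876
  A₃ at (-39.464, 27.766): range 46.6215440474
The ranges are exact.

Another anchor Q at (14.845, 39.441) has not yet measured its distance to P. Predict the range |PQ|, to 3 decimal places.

42.359

eq1: (x + 6.040)² + (y − 39.833)² = 39.6307790300²
eq2: (x − 43.193)² + (y + 10.189)² = 46.1237571876²
eq3: (x + 39.464)² + (y − 27.766)² = 46.6215440474²
eq2−eq3, eq2−eq1 (x²,y² cancel):
  -165.314·x + 75.910·y = 312.739690
  -98.466·x + 100.044·y = 210.500850
det = -165.314·100.044 − 75.910·-98.466 = -9064.119756
x = (312.739690·100.044 − 75.910·210.500850) / -9064.119756 = -1.688924
y = (-165.314·210.500850 − 312.739690·-98.466) / -9064.119756 = 0.441798
|P − Q| = √((-1.688924 − 14.845)² + (0.441798 − 39.441)²) = 42.359278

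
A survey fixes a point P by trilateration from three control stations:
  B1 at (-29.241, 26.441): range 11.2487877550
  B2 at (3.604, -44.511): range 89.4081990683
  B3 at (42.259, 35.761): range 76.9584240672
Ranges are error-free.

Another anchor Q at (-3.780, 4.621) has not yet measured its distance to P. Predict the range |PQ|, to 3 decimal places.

eq1: (x + 29.241)² + (y − 26.441)² = 11.2487877550²
eq2: (x − 3.604)² + (y + 44.511)² = 89.4081990683²
eq3: (x − 42.259)² + (y − 35.761)² = 76.9584240672²
eq1−eq2, eq1−eq3 (x²,y² cancel):
  65.690·x − 141.904·y = -7427.235460
  143.000·x + 18.640·y = -4285.554169
det = 65.690·18.640 − -141.904·143.000 = 21516.733600
x = (-7427.235460·18.640 − -141.904·-4285.554169) / 21516.733600 = -34.697690
y = (65.690·-4285.554169 − -7427.235460·143.000) / 21516.733600 = 36.277654
|P − Q| = √((-34.697690 − -3.780)² + (36.277654 − 4.621)²) = 44.249828

44.250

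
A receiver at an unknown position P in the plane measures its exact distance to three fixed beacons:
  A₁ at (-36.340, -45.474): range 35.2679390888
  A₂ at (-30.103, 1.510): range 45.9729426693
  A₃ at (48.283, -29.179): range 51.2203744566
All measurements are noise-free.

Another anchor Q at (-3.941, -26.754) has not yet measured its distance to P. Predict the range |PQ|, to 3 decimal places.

8.661

eq1: (x + 36.340)² + (y + 45.474)² = 35.2679390888²
eq2: (x + 30.103)² + (y − 1.510)² = 45.9729426693²
eq3: (x − 48.283)² + (y + 29.179)² = 51.2203744566²
eq2−eq3, eq2−eq1 (x²,y² cancel):
  156.772·x − 61.378·y = 1764.176119
  -12.474·x − 93.968·y = 3349.693497
det = 156.772·-93.968 − -61.378·-12.474 = -15497.180468
x = (1764.176119·-93.968 − -61.378·3349.693497) / -15497.180468 = -2.569589
y = (156.772·3349.693497 − 1764.176119·-12.474) / -15497.180468 = -35.306066
|P − Q| = √((-2.569589 − -3.941)² + (-35.306066 − -26.754)²) = 8.661328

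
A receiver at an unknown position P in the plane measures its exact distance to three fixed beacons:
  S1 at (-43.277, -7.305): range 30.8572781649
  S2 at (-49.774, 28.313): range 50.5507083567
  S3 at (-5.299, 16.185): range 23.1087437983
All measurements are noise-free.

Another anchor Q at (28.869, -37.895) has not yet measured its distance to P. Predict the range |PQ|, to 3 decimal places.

52.333

eq1: (x + 43.277)² + (y + 7.305)² = 30.8572781649²
eq2: (x + 49.774)² + (y − 28.313)² = 50.5507083567²
eq3: (x + 5.299)² + (y − 16.185)² = 23.1087437983²
eq3−eq2, eq3−eq1 (x²,y² cancel):
  -88.950·x + 24.256·y = 967.683344
  -75.956·x − 46.980·y = 1218.070552
det = -88.950·-46.980 − 24.256·-75.956 = 6021.259736
x = (967.683344·-46.980 − 24.256·1218.070552) / 6021.259736 = -12.457075
y = (-88.950·1218.070552 − 967.683344·-75.956) / 6021.259736 = -5.787164
|P − Q| = √((-12.457075 − 28.869)² + (-5.787164 − -37.895)²) = 52.333140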